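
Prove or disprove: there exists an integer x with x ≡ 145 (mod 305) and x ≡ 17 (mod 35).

There is no such integer.

Both moduli are multiples of 5 = gcd(305, 35), so any solution would satisfy x ≡ 145 and x ≡ 17 modulo 5 simultaneously.
These are incompatible: 145 − 17 = 128 is not divisible by 5.
So no integer satisfies both congruences.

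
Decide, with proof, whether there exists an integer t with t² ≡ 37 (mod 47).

t = 32

Take t = 32. Then 32² = 1024 = 21·47 + 37, so 32² ≡ 37 (mod 47).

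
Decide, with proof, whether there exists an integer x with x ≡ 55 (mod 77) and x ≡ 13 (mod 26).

x = 1287

The moduli 77 and 26 are coprime, so by the Chinese Remainder Theorem a unique solution modulo 2002 exists.
Any solution of the first congruence is x = 55 + 77t; substituting into the second, 77t ≡ 13 − 55 ≡ 10 (mod 26).
77 ≡ 25 (mod 26), so this reads 25t ≡ 10 (mod 26). Note 25·25 = 625 ≡ 1 (mod 26) (as 625 − 1 = 24·26), so 25⁻¹ ≡ 25.
Multiplying by 25: t ≡ 25·10 = 250 ≡ 16 (mod 26).
Taking t = 16 gives x = 55 + 77·16 = 1287.
Indeed 1287 ≡ 55 (mod 77) and 1287 ≡ 13 (mod 26).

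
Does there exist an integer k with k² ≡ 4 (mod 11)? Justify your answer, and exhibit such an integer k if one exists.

Take k = 2. Then 2² = 4, and since 0 ≤ 4 < 11 this is already reduced: 2² ≡ 4 (mod 11).

k = 2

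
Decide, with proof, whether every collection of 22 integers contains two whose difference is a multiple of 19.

Yes, this is always true.

Partition the integers by their residue mod 19; there are 19 classes.
With 22 integers and only 19 classes, the pigeonhole principle forces two of them, say a and b, into the same class.
Then a ≡ b (mod 19), i.e. 19 ∣ (a − b).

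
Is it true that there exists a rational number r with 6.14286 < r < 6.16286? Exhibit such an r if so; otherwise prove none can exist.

r = 80/13

Look for a denominator N such that an integer falls strictly between N·6.14286 and N·6.16286. N = 13 works: 13·6.14286 = 79.85718 < 80 < 80.11718 = 13·6.16286.
Hence 80/13 is a rational number with 6.14286 < 80/13 < 6.16286.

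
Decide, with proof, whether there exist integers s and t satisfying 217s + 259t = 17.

gcd(217, 259) = 7, so every integer of the form 217s + 259t is a multiple of 7.
However 17 leaves remainder 3 on division by 7.
Therefore 217s + 259t = 17 has no solution in integers.

No such integers exist.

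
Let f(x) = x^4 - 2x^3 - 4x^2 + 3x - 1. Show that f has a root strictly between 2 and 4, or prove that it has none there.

f(2) = -11 and f(4) = 75, which have opposite signs.
f is continuous everywhere (it is a polynomial), in particular on [2, 4].
By the Intermediate Value Theorem, f takes the value 0 somewhere in the open interval.

Yes, f has a root in the interval.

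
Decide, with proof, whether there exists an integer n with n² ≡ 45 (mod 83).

There is no such integer.

83 is prime, so by Euler's criterion 45 is a square mod 83 iff 45^((83−1)/2) = 45^41 ≡ 1 (mod 83).
Repeated squaring mod 83: 45^2 = 2025 ≡ 33; 45^4 ≡ 33² = 1089 ≡ 10; 45^8 ≡ 10² = 100 ≡ 17; 45^16 ≡ 17² = 289 ≡ 40; 45^32 ≡ 40² = 1600 ≡ 23.
Since 41 = 32 + 8 + 1, 45^41 ≡ 23 · 17 · 45; multiplying out mod 83: 23·17 = 391 ≡ 59, then 59·45 = 2655 ≡ 82. Thus 45^41 ≡ 82 ≡ −1 (mod 83).
By Euler's criterion 45 is a quadratic non-residue mod 83: no n satisfies n² ≡ 45 (mod 83).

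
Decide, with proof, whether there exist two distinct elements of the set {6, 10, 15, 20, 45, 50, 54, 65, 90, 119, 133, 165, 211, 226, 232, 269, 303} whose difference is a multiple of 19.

No such pair exists.

Two integers differ by a multiple of 19 exactly when they have the same residue mod 19. The residues are 6↦6, 10↦10, 15↦15, 20↦1, 45↦7, 50↦12, 54↦16, 65↦8, 90↦14, 119↦5, 133↦0, 165↦13, 211↦2, 226↦17, 232↦4, 269↦3, 303↦18.
These 17 residues are pairwise different, hence no difference of two elements is divisible by 19.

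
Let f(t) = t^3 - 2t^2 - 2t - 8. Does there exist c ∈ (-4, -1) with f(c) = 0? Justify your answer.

f(-4) = -96 and f(-1) = -9, both negative, so a sign-change argument is unavailable; we show f keeps this sign on the whole interval.
Substitute t = -1 − u, where 0 < u < 3 on the interval. Expanding, f(-1 − u) = -u^3 - 5u^2 - 5u - 9.
The nonzero coefficients here are all negative, so for u > 0 every term is negative (or zero), and the constant term -9 is strictly negative.
Therefore f(t) < 0 throughout (-4, -1), and f has no zero there.

f has no root in that interval.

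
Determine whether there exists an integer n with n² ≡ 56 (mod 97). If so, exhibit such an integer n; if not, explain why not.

97 is prime, so by Euler's criterion 56 is a square mod 97 iff 56^((97−1)/2) = 56^48 ≡ 1 (mod 97).
Repeated squaring mod 97: 56^2 = 3136 ≡ 32; 56^4 ≡ 32² = 1024 ≡ 54; 56^8 ≡ 54² = 2916 ≡ 6; 56^16 ≡ 6² = 36 ≡ 36; 56^32 ≡ 36² = 1296 ≡ 35.
Since 48 = 32 + 16, 56^48 ≡ 35 · 36; multiplying out mod 97: 35·36 = 1260 ≡ 96. Thus 56^48 ≡ 96 ≡ −1 (mod 97).
By Euler's criterion 56 is a quadratic non-residue mod 97: no n satisfies n² ≡ 56 (mod 97).

There is no such integer.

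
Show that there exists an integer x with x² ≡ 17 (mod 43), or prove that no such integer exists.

Take x = 19. Then 19² = 361 = 8·43 + 17, so 19² ≡ 17 (mod 43).

x = 19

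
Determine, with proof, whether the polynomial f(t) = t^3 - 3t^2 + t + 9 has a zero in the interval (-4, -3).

f has no root in that interval.

f(-4) = -107 and f(-3) = -48, both negative, so a sign-change argument is unavailable; we show f keeps this sign on the whole interval.
Substitute t = -3 − u, where 0 < u < 1 on the interval. Expanding, f(-3 − u) = -u^3 - 12u^2 - 46u - 48.
The nonzero coefficients here are all negative, so for u > 0 every term is negative (or zero), and the constant term -48 is strictly negative.
So f is strictly negative on (-4, -3); no root exists in the interval.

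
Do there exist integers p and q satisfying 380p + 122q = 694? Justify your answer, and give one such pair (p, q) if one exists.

p = 6, q = -13

gcd(380, 122) = 2, and 2 divides 694, so integer solutions exist.
Dividing through by 2 reduces the equation to 190p + 61q = 347.
Run the Euclidean algorithm on 190 and 61: 190 = 3·61 + 7, 61 = 8·7 + 5, 7 = 1·5 + 2, 5 = 2·2 + 1, 2 = 2·1 + 0.
Back-substituting, 1 = 5 − 2·2 = 5 − 2·(7 − 1·5) = −2·7 + 3·5 = −2·7 + 3·(61 − 8·7) = 3·61 − 26·7 = 3·61 − 26·(190 − 3·61) = −26·190 + 81·61; that is, 190·(-26) + 61·81 = 1.
Scaling by 347 gives the particular solution (p, q) = (-9022, 28107).
The general solution is p = -9022 + 61k, q = 28107 − 190k; taking k = 148 gives the smaller pair p = 6, q = -13.
Indeed 380·6 + 122·(-13) = 2280 − 1586 = 694.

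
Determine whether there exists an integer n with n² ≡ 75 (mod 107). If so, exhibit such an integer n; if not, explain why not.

n = 17

n = 17 works: 17² = 289, and 289 − 75 = 214 = 2·107.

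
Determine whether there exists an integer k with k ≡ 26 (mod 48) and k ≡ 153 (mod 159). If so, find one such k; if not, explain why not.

No such integer exists.

gcd(48, 159) = 3. If k ≡ 26 (mod 48) and k ≡ 153 (mod 159), then k ≡ 26 (mod 3) and k ≡ 153 (mod 3).
These are incompatible: 26 − 153 = -127 is not divisible by 3.
Hence the system has no solution.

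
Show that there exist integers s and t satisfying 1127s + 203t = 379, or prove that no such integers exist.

No, no such integers exist.

gcd(1127, 203) = 7, so every integer of the form 1127s + 203t is a multiple of 7.
But 379 = 7·54 + 1, so 7 ∤ 379.
So the equation is unsolvable over ℤ.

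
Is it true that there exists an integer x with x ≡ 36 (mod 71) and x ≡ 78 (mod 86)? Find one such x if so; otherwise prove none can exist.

gcd(71, 86) = 1, so the Chinese Remainder Theorem guarantees exactly one residue class mod 6106 satisfying both.
Any solution of the first congruence is x = 36 + 71t; substituting into the second, 71t ≡ 78 − 36 ≡ 42 (mod 86).
Invert 71 mod 86 by the Euclidean algorithm: 86 = 1·71 + 15, 71 = 4·15 + 11, 15 = 1·11 + 4, 11 = 2·4 + 3, 4 = 1·3 + 1, 3 = 3·1 + 0; back-substituting, 1 = 4 − 1·3 = 4 − (11 − 2·4) = −11 + 3·4 = −11 + 3·(15 − 1·11) = 3·15 − 4·11 = 3·15 − 4·(71 − 4·15) = −4·71 + 19·15 = −4·71 + 19·(86 − 1·71) = 19·86 − 23·71. Hence 71·(-23) ≡ 1, so 71⁻¹ ≡ -23 ≡ 63 (mod 86).
Therefore t ≡ 63·42 = 2646 ≡ 66 (mod 86).
Taking t = 66 gives x = 36 + 71·66 = 4722.
Indeed 4722 ≡ 36 (mod 71) and 4722 ≡ 78 (mod 86).

x = 4722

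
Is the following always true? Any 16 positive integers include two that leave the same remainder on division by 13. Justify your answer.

Yes, this is always true.

Each integer lies in one of the 13 residue classes modulo 13.
With 16 integers and only 13 classes, the pigeonhole principle forces two of them, say a and b, into the same class.
So a and b have equal remainders mod 13, which is exactly what was to be shown.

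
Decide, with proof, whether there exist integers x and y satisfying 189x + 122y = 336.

x = 56, y = -84

Since gcd(189, 122) = 1, every integer is an integer combination of 189 and 122.
Euclidean algorithm: 189 = 1·122 + 67, 122 = 1·67 + 55, 67 = 1·55 + 12, 55 = 4·12 + 7, 12 = 1·7 + 5, 7 = 1·5 + 2, 5 = 2·2 + 1, 2 = 2·1 + 0.
Back-substituting, 1 = 5 − 2·2 = 5 − 2·(7 − 1·5) = −2·7 + 3·5 = −2·7 + 3·(12 − 1·7) = 3·12 − 5·7 = 3·12 − 5·(55 − 4·12) = −5·55 + 23·12 = −5·55 + 23·(67 − 1·55) = 23·67 − 28·55 = 23·67 − 28·(122 − 1·67) = −28·122 + 51·67 = −28·122 + 51·(189 − 1·122) = 51·189 − 79·122; that is, 189·51 + 122·(-79) = 1.
Multiplying through by 336: x = 51·336 = 17136, y = (-79)·336 = -26544 is a solution.
Subtracting 140·122 from x and adding 140·189 to y gives the tidier solution (56, -84).
Indeed 189·56 + 122·(-84) = 10584 − 10248 = 336.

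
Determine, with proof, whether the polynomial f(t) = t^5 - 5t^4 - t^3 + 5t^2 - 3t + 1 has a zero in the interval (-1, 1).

Such a root exists.

f(-1) = 4 and f(1) = -2, which have opposite signs.
As a polynomial, f is continuous on every closed interval.
By the Intermediate Value Theorem, f takes the value 0 somewhere in the open interval.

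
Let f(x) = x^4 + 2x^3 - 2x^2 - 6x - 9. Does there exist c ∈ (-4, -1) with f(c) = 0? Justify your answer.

f(-4) = 111 and f(-1) = -6, which have opposite signs.
f is continuous everywhere (it is a polynomial), in particular on [-4, -1].
The Intermediate Value Theorem then guarantees some c ∈ (-4, -1) with f(c) = 0.

Yes, f has a root in the interval.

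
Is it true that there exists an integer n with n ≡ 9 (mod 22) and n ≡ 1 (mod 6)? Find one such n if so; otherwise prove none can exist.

The moduli are not coprime: gcd(22, 6) = 2. Compatibility requires 2 ∣ (1 − 9) = -8, which holds, so solutions exist.
List candidates n ≡ 9 (mod 22): 9, 31. Modulo 6 these are 3, 1; 31 gives 1 as required.
Indeed 31 ≡ 9 (mod 22) and 31 ≡ 1 (mod 6).

n = 31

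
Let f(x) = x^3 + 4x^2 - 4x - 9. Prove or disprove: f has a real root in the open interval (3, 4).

The endpoint values f(3) = 42 and f(4) = 103 are both positive. Claim: f(x) > 0 for every x in (3, 4).
Shift to the endpoint 3: with x = 3 + u (0 < u < 1), one computes f(3 + u) = u^3 + 13u^2 + 47u + 42.
The nonzero coefficients here are all positive, so for u > 0 every term is positive (or zero), and the constant term 42 is strictly positive.
Therefore f(x) > 0 throughout (3, 4), and f has no zero there.

No such root exists.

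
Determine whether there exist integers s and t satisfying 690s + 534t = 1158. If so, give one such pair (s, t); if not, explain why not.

Since gcd(690, 534) = 6 and 1158 = 6·193, Bézout's identity guarantees a solution.
Dividing through by 6 reduces the equation to 115s + 89t = 193.
Euclidean algorithm: 115 = 1·89 + 26, 89 = 3·26 + 11, 26 = 2·11 + 4, 11 = 2·4 + 3, 4 = 1·3 + 1, 3 = 3·1 + 0.
Unwinding: 1 = 4 − 1·3 = 4 − (11 − 2·4) = −11 + 3·4 = −11 + 3·(26 − 2·11) = 3·26 − 7·11 = 3·26 − 7·(89 − 3·26) = −7·89 + 24·26 = −7·89 + 24·(115 − 1·89) = 24·115 − 31·89, i.e. 115·24 + 89·(-31) = 1.
Scaling by 193 gives the particular solution (s, t) = (4632, -5983).
Subtracting 52·89 from s and adding 52·115 to t gives the tidier solution (4, -3).
Check: 690·4 + 534·(-3) = 2760 − 1602 = 1158. ✓

s = 4, t = -3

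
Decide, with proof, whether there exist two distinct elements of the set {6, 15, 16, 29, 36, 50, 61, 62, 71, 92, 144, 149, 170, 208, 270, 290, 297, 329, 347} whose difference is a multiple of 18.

36 and 144 are such a pair.

Reduce each element mod 18: 6↦6, 15↦15, 16↦16, 29↦11, 36↦0, 50↦14, 61↦7, 62↦8, 71↦17, 92↦2, 144↦0, 149↦5, 170↦8, 208↦10, 270↦0, 290↦2, 297↦9, 329↦5, 347↦5. The residue 0 repeats (at 36 and 144), and 144 − 36 = 108 = 6·18.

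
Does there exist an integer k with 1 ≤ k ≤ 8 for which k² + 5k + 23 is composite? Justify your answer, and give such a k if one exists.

The values for k = 1, 2, …, 8 are 29, 37, 47, 59, 73, 89, 107, 127, and each of these is prime.
So no value in the range makes the expression composite.

No such integer k in that range exists.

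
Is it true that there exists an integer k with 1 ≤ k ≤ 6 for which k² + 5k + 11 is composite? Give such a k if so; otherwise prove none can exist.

At k = 2: 2² + 5·2 + 11 = 25 = 5·5, which is composite.

k = 2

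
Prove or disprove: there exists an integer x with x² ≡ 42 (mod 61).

Take x = 46. Then 46² = 2116 = 34·61 + 42, so 46² ≡ 42 (mod 61).

x = 46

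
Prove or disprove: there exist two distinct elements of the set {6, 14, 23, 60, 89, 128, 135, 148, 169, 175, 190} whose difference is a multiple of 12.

Reduce each element modulo 12: 6↦6, 14↦2, 23↦11, 60↦0, 89↦5, 128↦8, 135↦3, 148↦4, 169↦1, 175↦7, 190↦10.
No residue repeats among the 11 elements, so no pair has difference ≡ 0 (mod 12).

No such pair exists.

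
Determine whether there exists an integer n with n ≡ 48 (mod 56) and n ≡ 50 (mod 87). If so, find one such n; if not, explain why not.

n = 1616

The moduli 56 and 87 are coprime, so by the Chinese Remainder Theorem a unique solution modulo 4872 exists.
Any solution of the first congruence is n = 48 + 56t; substituting into the second, 56t ≡ 50 − 48 ≡ 2 (mod 87).
Invert 56 mod 87 by the Euclidean algorithm: 87 = 1·56 + 31, 56 = 1·31 + 25, 31 = 1·25 + 6, 25 = 4·6 + 1, 6 = 6·1 + 0; back-substituting, 1 = 25 − 4·6 = 25 − 4·(31 − 1·25) = −4·31 + 5·25 = −4·31 + 5·(56 − 1·31) = 5·56 − 9·31 = 5·56 − 9·(87 − 1·56) = −9·87 + 14·56. Hence 56·14 ≡ 1, so 56⁻¹ ≡ 14 (mod 87).
Multiplying by 14: t ≡ 14·2 = 28 (mod 87).
With t = 28: n = 48 + 56·28 = 1616.
Check: 1616 mod 56 = 48, 1616 mod 87 = 50. ✓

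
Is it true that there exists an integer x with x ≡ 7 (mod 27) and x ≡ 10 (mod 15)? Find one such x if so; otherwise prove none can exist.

gcd(27, 15) = 3. A simultaneous solution exists iff 7 ≡ 10 (mod 3); here 7 mod 3 = 1 = 10 mod 3, so it does.
The integers ≡ 7 (mod 27) are 7, 34, 61, 88, 115, …; their remainders mod 15 are 7, 4, 1, 13, 10, so x = 115 is the first that is ≡ 10 (mod 15).
Indeed 115 ≡ 7 (mod 27) and 115 ≡ 10 (mod 15).

x = 115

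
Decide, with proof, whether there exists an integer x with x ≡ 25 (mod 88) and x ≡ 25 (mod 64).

Here gcd(88, 64) = 8, and both 25 and 25 leave remainder 1 mod 8, so the system is consistent.
The smallest candidate x = 25 works directly: 25 ≡ 25 (mod 64).
Check: 25 mod 88 = 25, 25 mod 64 = 25. ✓

x = 25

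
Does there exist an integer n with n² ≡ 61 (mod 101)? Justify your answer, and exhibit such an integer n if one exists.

101 is prime, so by Euler's criterion 61 is a square mod 101 iff 61^((101−1)/2) = 61^50 ≡ 1 (mod 101).
Repeated squaring mod 101: 61^2 = 3721 ≡ 85; 61^4 ≡ 85² = 7225 ≡ 54; 61^8 ≡ 54² = 2916 ≡ 88; 61^16 ≡ 88² = 7744 ≡ 68; 61^32 ≡ 68² = 4624 ≡ 79.
Since 50 = 32 + 16 + 2, 61^50 ≡ 79 · 68 · 85; multiplying out mod 101: 79·68 = 5372 ≡ 19, then 19·85 = 1615 ≡ 100. Thus 61^50 ≡ 100 ≡ −1 (mod 101).
The value −1 means 61 is a non-residue modulo 101, so n² ≡ 61 (mod 101) is impossible.

No, no such integer exists.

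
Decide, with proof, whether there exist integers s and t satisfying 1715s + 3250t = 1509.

No such integers exist.

gcd(1715, 3250) = 5, so every integer of the form 1715s + 3250t is a multiple of 5.
But 1509 is not a multiple of 5 (it leaves remainder 4).
Therefore 1715s + 3250t = 1509 has no solution in integers.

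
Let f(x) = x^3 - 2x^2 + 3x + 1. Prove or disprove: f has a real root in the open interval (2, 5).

No.

Evaluate at the endpoints: f(2) = 7, f(5) = 91 — same sign (positive).
The derivative f'(x) = 3x^2 - 4x + 3 is a quadratic with discriminant (-4)² − 4·3·3 = -20 < 0; it never vanishes, so it is always positive (sign of the leading coefficient).
Hence f is strictly increasing on ℝ, and in particular on [2, 5]. A strictly monotone function with same-sign endpoint values stays positive on the whole interval, so f has no zero in (2, 5).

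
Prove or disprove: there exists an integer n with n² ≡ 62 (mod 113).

Take n = 47. Then 47² = 2209 = 19·113 + 62, so 47² ≡ 62 (mod 113).

n = 47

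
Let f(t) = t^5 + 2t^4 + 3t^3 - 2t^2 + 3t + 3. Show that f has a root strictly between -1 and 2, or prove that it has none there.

f(-1) = -4 and f(2) = 89, which have opposite signs.
Since f is a polynomial it is continuous on [-1, 2].
By the Intermediate Value Theorem f must vanish at some point of (-1, 2).

Such a root exists.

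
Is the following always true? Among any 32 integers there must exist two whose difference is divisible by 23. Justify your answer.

Yes.

Each integer lies in one of the 23 residue classes modulo 23.
With 32 integers and only 23 classes, the pigeonhole principle forces two of them, say a and b, into the same class.
Their difference a − b is then a multiple of 23.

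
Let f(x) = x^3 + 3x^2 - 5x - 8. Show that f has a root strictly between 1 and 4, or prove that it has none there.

Such a root exists.

f(1) = -9 and f(4) = 84, which have opposite signs.
Since f is a polynomial it is continuous on [1, 4].
By the Intermediate Value Theorem f must vanish at some point of (1, 4).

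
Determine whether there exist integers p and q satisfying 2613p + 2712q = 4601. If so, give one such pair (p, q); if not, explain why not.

No such integers exist.

Both 2613 and 2712 are divisible by gcd(2613, 2712) = 3, hence so is any combination 2613p + 2712q.
But 4601 = 3·1533 + 2, so 3 ∤ 4601.
Therefore 2613p + 2712q = 4601 has no solution in integers.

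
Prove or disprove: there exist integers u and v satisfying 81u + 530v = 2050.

81 and 530 are coprime, so 81u + 530v ranges over all of ℤ.
Euclidean algorithm: 530 = 6·81 + 44, 81 = 1·44 + 37, 44 = 1·37 + 7, 37 = 5·7 + 2, 7 = 3·2 + 1, 2 = 2·1 + 0.
Back-substituting, 1 = 7 − 3·2 = 7 − 3·(37 − 5·7) = −3·37 + 16·7 = −3·37 + 16·(44 − 1·37) = 16·44 − 19·37 = 16·44 − 19·(81 − 1·44) = −19·81 + 35·44 = −19·81 + 35·(530 − 6·81) = 35·530 − 229·81; that is, 81·(-229) + 530·35 = 1.
Scaling by 2050 gives the particular solution (u, v) = (-469450, 71750).
The general solution is u = -469450 + 530k, v = 71750 − 81k; taking k = 886 gives the smaller pair u = 130, v = -16.
Check: 81·130 + 530·(-16) = 10530 − 8480 = 2050. ✓

u = 130, v = -16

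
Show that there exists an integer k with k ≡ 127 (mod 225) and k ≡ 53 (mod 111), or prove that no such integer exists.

Both moduli are multiples of 3 = gcd(225, 111), so any solution would satisfy k ≡ 127 and k ≡ 53 modulo 3 simultaneously.
But 127 mod 3 = 1 while 53 mod 3 = 2, a contradiction.
So no integer satisfies both congruences.

No such integer exists.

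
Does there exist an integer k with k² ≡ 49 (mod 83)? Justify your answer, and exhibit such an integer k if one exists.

Take k = 7. Then 7² = 49, and since 0 ≤ 49 < 83 this is already reduced: 7² ≡ 49 (mod 83).

k = 7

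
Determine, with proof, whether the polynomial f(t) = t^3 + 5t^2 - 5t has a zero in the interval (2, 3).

No such root exists.

f(2) = 18 and f(3) = 57, both positive, so a sign-change argument is unavailable; we show f keeps this sign on the whole interval.
Shift to the endpoint 2: with t = 2 + u (0 < u < 1), one computes f(2 + u) = u^3 + 11u^2 + 27u + 18.
The nonzero coefficients here are all positive, so for u > 0 every term is positive (or zero), and the constant term 18 is strictly positive.
So f is strictly positive on (2, 3); no root exists in the interval.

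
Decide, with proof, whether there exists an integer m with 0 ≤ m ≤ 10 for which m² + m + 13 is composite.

At m = 7: 7² + 7 + 13 = 69 = 3·23, which is composite.

m = 7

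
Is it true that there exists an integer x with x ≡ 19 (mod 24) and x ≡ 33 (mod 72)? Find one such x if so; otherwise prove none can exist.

Reduce both congruences modulo 24, which divides 24 and 72: they say x ≡ 19 (mod 24) and x ≡ 33 (mod 24).
However 19 ≡ 19 and 33 ≡ 9 (mod 24), and 19 ≠ 9.
Therefore no such x exists.

No, no such integer exists.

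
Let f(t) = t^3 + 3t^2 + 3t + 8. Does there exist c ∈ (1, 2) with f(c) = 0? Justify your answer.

No.

The endpoint values f(1) = 15 and f(2) = 34 are both positive. Claim: f(t) > 0 for every t in (1, 2).
Substitute t = 1 + u, where 0 < u < 1 on the interval. Expanding, f(1 + u) = u^3 + 6u^2 + 12u + 15.
All 4 nonzero coefficients of this polynomial in u are positive; hence for u > 0 the value is a sum of positive terms (the constant 15 among them).
So f is strictly positive on (1, 2); no root exists in the interval.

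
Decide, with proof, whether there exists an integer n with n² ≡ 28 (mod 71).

Apply Euler's criterion with the prime 71: 28 is a quadratic residue iff 28^35 ≡ 1 (mod 71), and a non-residue iff it is ≡ −1.
Squaring successively (mod 71): 28^2 = 784 ≡ 3; 28^4 ≡ 3² = 9 ≡ 9; 28^8 ≡ 9² = 81 ≡ 10; 28^16 ≡ 10² = 100 ≡ 29; 28^32 ≡ 29² = 841 ≡ 60.
Since 35 = 32 + 2 + 1, 28^35 ≡ 60 · 3 · 28; multiplying out mod 71: 60·3 = 180 ≡ 38, then 38·28 = 1064 ≡ 70. Thus 28^35 ≡ 70 ≡ −1 (mod 71).
The value −1 means 28 is a non-residue modulo 71, so n² ≡ 28 (mod 71) is impossible.

There is no such integer.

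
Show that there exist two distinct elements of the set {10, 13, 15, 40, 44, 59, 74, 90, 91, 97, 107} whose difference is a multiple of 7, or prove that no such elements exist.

10 mod 7 = 3 and 59 mod 7 = 3, so 59 − 10 = 49 = 7·7.

The pair (10, 59) works.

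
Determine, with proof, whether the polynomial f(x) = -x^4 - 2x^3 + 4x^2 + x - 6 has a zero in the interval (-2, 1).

Such a root exists.

f(-2) = 8 and f(1) = -4, which have opposite signs.
As a polynomial, f is continuous on every closed interval.
By the Intermediate Value Theorem f must vanish at some point of (-2, 1).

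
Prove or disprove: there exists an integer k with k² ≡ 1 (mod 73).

k = 72

k = 72 works: 72² = 5184, and 5184 − 1 = 5183 = 71·73.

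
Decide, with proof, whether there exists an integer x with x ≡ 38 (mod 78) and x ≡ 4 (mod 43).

x = 1208

The moduli 78 and 43 are coprime, so by the Chinese Remainder Theorem a unique solution modulo 3354 exists.
Any solution of the first congruence is x = 38 + 78t; substituting into the second, 78t ≡ 4 − 38 ≡ 9 (mod 43).
78 ≡ 35 (mod 43), so this reads 35t ≡ 9 (mod 43). Invert 35 mod 43 by the Euclidean algorithm: 43 = 1·35 + 8, 35 = 4·8 + 3, 8 = 2·3 + 2, 3 = 1·2 + 1, 2 = 2·1 + 0; back-substituting, 1 = 3 − 1·2 = 3 − (8 − 2·3) = −8 + 3·3 = −8 + 3·(35 − 4·8) = 3·35 − 13·8 = 3·35 − 13·(43 − 1·35) = −13·43 + 16·35. Hence 35·16 ≡ 1, so 35⁻¹ ≡ 16 (mod 43).
Therefore t ≡ 16·9 = 144 ≡ 15 (mod 43).
Taking t = 15 gives x = 38 + 78·15 = 1208.
Check: 1208 mod 78 = 38, 1208 mod 43 = 4. ✓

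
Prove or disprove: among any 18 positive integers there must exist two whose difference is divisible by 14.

There are exactly 14 possible remainders on division by 14.
With 18 integers and only 14 classes, the pigeonhole principle forces two of them, say a and b, into the same class.
Equal remainders mean a − b ≡ 0 (mod 14), so 14 divides their difference.

True.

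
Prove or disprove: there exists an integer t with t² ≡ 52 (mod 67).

No, no such integer exists.

Apply Euler's criterion with the prime 67: 52 is a quadratic residue iff 52^33 ≡ 1 (mod 67), and a non-residue iff it is ≡ −1.
Repeated squaring mod 67: 52^2 = 2704 ≡ 24; 52^4 ≡ 24² = 576 ≡ 40; 52^8 ≡ 40² = 1600 ≡ 59; 52^16 ≡ 59² = 3481 ≡ 64; 52^32 ≡ 64² = 4096 ≡ 9.
Since 33 = 32 + 1, 52^33 ≡ 9 · 52; multiplying out mod 67: 9·52 = 468 ≡ 66. Thus 52^33 ≡ 66 ≡ −1 (mod 67).
The value −1 means 52 is a non-residue modulo 67, so t² ≡ 52 (mod 67) is impossible.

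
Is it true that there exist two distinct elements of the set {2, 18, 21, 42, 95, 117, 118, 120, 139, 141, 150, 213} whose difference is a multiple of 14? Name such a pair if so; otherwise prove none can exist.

Reduce each element modulo 14: 2↦2, 18↦4, 21↦7, 42↦0, 95↦11, 117↦5, 118↦6, 120↦8, 139↦13, 141↦1, 150↦10, 213↦3.
These 12 residues are pairwise different, hence no difference of two elements is divisible by 14.

There is no such pair.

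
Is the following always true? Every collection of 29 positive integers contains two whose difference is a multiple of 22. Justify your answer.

Yes, this is always true.

Partition the integers by their residue mod 22; there are 22 classes.
With 29 integers and only 22 classes, the pigeonhole principle forces two of them, say a and b, into the same class.
Equal remainders mean a − b ≡ 0 (mod 22), so 22 divides their difference.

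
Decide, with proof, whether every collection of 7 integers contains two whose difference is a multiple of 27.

No; for instance {86, 87, 88, 89, 90, 91, 92} is a counterexample.

Try 7 consecutive integers, 86, 87, …, 92. Their remainders mod 27 are 5, 6, 7, 8, 9, 10, 11 — pairwise different, as any 7 ≤ 27 consecutive integers have distinct residues.
The differences between them range over 1, …, 6, none of which is divisible by 27.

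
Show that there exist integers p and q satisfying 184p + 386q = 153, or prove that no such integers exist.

There are no such integers.

gcd(184, 386) = 2, so every integer of the form 184p + 386q is a multiple of 2.
But 153 = 2·76 + 1, so 2 ∤ 153.
So the equation is unsolvable over ℤ.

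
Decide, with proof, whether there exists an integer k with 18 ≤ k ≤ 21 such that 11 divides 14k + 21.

No, no such integer k in that range exists.

At k = 18, 14·18 + 21 = 273 ≡ 9 (mod 11), and each step in k adds 14 ≡ 3 (mod 11), giving residues 9, 1, 4, 7 for k = 18, 19, 20, 21.
None is 0, so 11 never divides 14k + 21 on this range.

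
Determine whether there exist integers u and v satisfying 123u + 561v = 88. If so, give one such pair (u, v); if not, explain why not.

There are no such integers.

gcd(123, 561) = 3, so every integer of the form 123u + 561v is a multiple of 3.
But 88 = 3·29 + 1, so 3 ∤ 88.
Hence no integers u, v satisfy the equation.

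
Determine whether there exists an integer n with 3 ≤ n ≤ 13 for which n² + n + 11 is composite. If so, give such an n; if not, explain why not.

At n = 10: 10² + 10 + 11 = 121 = 11·11, which is composite.

n = 10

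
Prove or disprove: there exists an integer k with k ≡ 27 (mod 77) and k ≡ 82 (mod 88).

Here gcd(77, 88) = 11, and both 27 and 82 leave remainder 5 mod 11, so the system is consistent.
List candidates k ≡ 27 (mod 77): 27, 104, 181, 258. Modulo 88 these are 27, 16, 5, 82; 258 gives 82 as required.
Verify: 258 = 3·77 + 27 and 258 = 2·88 + 82. ✓

k = 258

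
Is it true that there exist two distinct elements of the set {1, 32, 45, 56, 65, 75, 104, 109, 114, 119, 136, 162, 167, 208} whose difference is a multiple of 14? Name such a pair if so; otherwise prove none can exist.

There is no such pair.

Residues mod 14: 1↦1, 32↦4, 45↦3, 56↦0, 65↦9, 75↦5, 104↦6, 109↦11, 114↦2, 119↦7, 136↦10, 162↦8, 167↦13, 208↦12.
These 14 residues are pairwise different, hence no difference of two elements is divisible by 14.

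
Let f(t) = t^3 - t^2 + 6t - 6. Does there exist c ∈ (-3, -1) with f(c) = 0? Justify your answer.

No.

f(-3) = -60 and f(-1) = -14, both negative.
f'(t) = 3t^2 - 2t + 6 has discriminant (-2)² − 4·3·6 = -68 < 0, so f' has no real roots and is positive for every real t.
Hence f is strictly increasing on ℝ, and in particular on [-3, -1]. A strictly monotone function with same-sign endpoint values stays negative on the whole interval, so f has no zero in (-3, -1).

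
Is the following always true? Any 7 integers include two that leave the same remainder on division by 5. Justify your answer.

Each integer lies in one of the 5 residue classes modulo 5.
Placing 7 integers into 5 classes, some class receives at least two — say a and b.
That is, a and b leave the same remainder on division by 5, as claimed.

Yes.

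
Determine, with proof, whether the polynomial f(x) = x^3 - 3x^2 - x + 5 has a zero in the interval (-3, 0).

Yes, f has a root in the interval.

f(-3) = -46 and f(0) = 5, which have opposite signs.
f is continuous everywhere (it is a polynomial), in particular on [-3, 0].
By the Intermediate Value Theorem, f takes the value 0 somewhere in the open interval.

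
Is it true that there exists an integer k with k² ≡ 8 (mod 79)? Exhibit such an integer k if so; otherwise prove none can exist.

Take k = 61. Then 61² = 3721 = 47·79 + 8, so 61² ≡ 8 (mod 79).

k = 61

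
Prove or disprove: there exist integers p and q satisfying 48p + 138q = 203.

Any value of 48p + 138q is a multiple of gcd(48, 138) = 6.
But 203 is not a multiple of 6 (it leaves remainder 5).
Hence no integers p, q satisfy the equation.

There are no such integers.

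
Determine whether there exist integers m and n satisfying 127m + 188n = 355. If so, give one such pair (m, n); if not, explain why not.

127 and 188 are coprime, so 127m + 188n ranges over all of ℤ.
Dividing repeatedly: 188 = 1·127 + 61, 127 = 2·61 + 5, 61 = 12·5 + 1, 5 = 5·1 + 0.
Working back up the chain: 1 = 61 − 12·5 = 61 − 12·(127 − 2·61) = −12·127 + 25·61 = −12·127 + 25·(188 − 1·127) = 25·188 − 37·127. So 127·(-37) + 188·25 = 1.
Times 355: 127·(-13135) + 188·8875 = 355, so (-13135, 8875) solves it.
Shifting by a multiple of (188, −127) keeps it a solution: m = -13135 + 70·188 = 25, n = 8875 − 70·127 = -15.
Check: 127·25 + 188·(-15) = 3175 − 2820 = 355. ✓

m = 25, n = -15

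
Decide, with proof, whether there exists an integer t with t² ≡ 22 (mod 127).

t = 28 works: 28² = 784, and 784 − 22 = 762 = 6·127.

t = 28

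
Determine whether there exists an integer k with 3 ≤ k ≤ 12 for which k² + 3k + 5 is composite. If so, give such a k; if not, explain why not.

At k = 7: 7² + 3·7 + 5 = 75 = 3·25, which is composite.

k = 7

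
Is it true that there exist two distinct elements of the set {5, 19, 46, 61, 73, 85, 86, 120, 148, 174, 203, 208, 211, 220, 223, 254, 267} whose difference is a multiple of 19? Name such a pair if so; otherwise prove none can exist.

No, no such pair exists.

Residues mod 19: 5↦5, 19↦0, 46↦8, 61↦4, 73↦16, 85↦9, 86↦10, 120↦6, 148↦15, 174↦3, 203↦13, 208↦18, 211↦2, 220↦11, 223↦14, 254↦7, 267↦1.
No residue repeats among the 17 elements, so no pair has difference ≡ 0 (mod 19).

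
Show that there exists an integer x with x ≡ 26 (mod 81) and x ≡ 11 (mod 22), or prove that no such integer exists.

gcd(81, 22) = 1, so the Chinese Remainder Theorem guarantees exactly one residue class mod 1782 satisfying both.
Write x = 26 + 81t and require 26 + 81t ≡ 11 (mod 22), i.e. 81t ≡ 7 (mod 22).
81 ≡ 15 (mod 22), so this reads 15t ≡ 7 (mod 22). Invert 15 mod 22 by the Euclidean algorithm: 22 = 1·15 + 7, 15 = 2·7 + 1, 7 = 7·1 + 0; back-substituting, 1 = 15 − 2·7 = 15 − 2·(22 − 1·15) = −2·22 + 3·15. Hence 15·3 ≡ 1, so 15⁻¹ ≡ 3 (mod 22).
Therefore t ≡ 3·7 = 21 (mod 22).
Taking t = 21 gives x = 26 + 81·21 = 1727.
Check: 1727 mod 81 = 26, 1727 mod 22 = 11. ✓

x = 1727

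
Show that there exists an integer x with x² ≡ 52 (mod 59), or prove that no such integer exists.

No such integer exists.

59 is prime, so by Euler's criterion 52 is a square mod 59 iff 52^((59−1)/2) = 52^29 ≡ 1 (mod 59).
Repeated squaring mod 59: 52^2 = 2704 ≡ 49; 52^4 ≡ 49² = 2401 ≡ 41; 52^8 ≡ 41² = 1681 ≡ 29; 52^16 ≡ 29² = 841 ≡ 15.
Since 29 = 16 + 8 + 4 + 1, 52^29 ≡ 15 · 29 · 41 · 52; multiplying out mod 59: 15·29 = 435 ≡ 22, then 22·41 = 902 ≡ 17, then 17·52 = 884 ≡ 58. Thus 52^29 ≡ 58 ≡ −1 (mod 59).
By Euler's criterion 52 is a quadratic non-residue mod 59: no x satisfies x² ≡ 52 (mod 59).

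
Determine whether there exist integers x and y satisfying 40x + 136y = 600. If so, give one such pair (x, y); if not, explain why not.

Since gcd(40, 136) = 8 and 600 = 8·75, Bézout's identity guarantees a solution.
Dividing through by 8 reduces the equation to 5x + 17y = 75.
Dividing repeatedly: 17 = 3·5 + 2, 5 = 2·2 + 1, 2 = 2·1 + 0.
Back-substituting, 1 = 5 − 2·2 = 5 − 2·(17 − 3·5) = −2·17 + 7·5; that is, 5·7 + 17·(-2) = 1.
Times 75: 5·525 + 17·(-150) = 75, so (525, -150) solves it.
Shifting by a multiple of (17, −5) keeps it a solution: x = 525 − 30·17 = 15, y = -150 + 30·5 = 0.
Indeed 40·15 + 136·0 = 600 + 0 = 600.

x = 15, y = 0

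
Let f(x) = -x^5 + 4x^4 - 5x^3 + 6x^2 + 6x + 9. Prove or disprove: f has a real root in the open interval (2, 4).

Yes, f has a root in the interval.

f(2) = 37 and f(4) = -191, which have opposite signs.
f is continuous everywhere (it is a polynomial), in particular on [2, 4].
By the Intermediate Value Theorem f must vanish at some point of (2, 4).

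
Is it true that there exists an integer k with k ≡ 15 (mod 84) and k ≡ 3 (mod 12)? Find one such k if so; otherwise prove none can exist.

gcd(84, 12) = 12. A simultaneous solution exists iff 15 ≡ 3 (mod 12); here 15 mod 12 = 3 = 3 mod 12, so it does.
The smallest candidate k = 15 works directly: 15 ≡ 3 (mod 12).
Indeed 15 ≡ 15 (mod 84) and 15 ≡ 3 (mod 12).

k = 15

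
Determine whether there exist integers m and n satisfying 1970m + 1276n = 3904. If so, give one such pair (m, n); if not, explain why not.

Every value of 1970m + 1276n is a multiple of gcd(1970, 1276) = 2; since 2 ∣ 3904, solutions exist.
Dividing through by 2 reduces the equation to 985m + 638n = 1952.
Euclidean algorithm: 985 = 1·638 + 347, 638 = 1·347 + 291, 347 = 1·291 + 56, 291 = 5·56 + 11, 56 = 5·11 + 1, 11 = 11·1 + 0.
Working back up the chain: 1 = 56 − 5·11 = 56 − 5·(291 − 5·56) = −5·291 + 26·56 = −5·291 + 26·(347 − 1·291) = 26·347 − 31·291 = 26·347 − 31·(638 − 1·347) = −31·638 + 57·347 = −31·638 + 57·(985 − 1·638) = 57·985 − 88·638. So 985·57 + 638·(-88) = 1.
Multiplying through by 1952: m = 57·1952 = 111264, n = (-88)·1952 = -171776 is a solution.
Shifting by a multiple of (638, −985) keeps it a solution: m = 111264 − 174·638 = 252, n = -171776 + 174·985 = -386.
Check: 1970·252 + 1276·(-386) = 496440 − 492536 = 3904. ✓

m = 252, n = -386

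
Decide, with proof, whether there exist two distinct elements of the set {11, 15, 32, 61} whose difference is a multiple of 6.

Two integers differ by a multiple of 6 exactly when they have the same residue mod 6. The residues are 11↦5, 15↦3, 32↦2, 61↦1.
All 4 residues are distinct, so no two elements differ by a multiple of 6.

No such pair exists.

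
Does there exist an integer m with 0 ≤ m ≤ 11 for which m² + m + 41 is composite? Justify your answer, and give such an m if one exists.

The values for m = 0, 1, …, 11 are 41, 43, 47, 53, 61, 71, 83, 97, 113, 131, 151, 173, and each of these is prime.
So no value in the range makes the expression composite.

No such integer m in that range exists.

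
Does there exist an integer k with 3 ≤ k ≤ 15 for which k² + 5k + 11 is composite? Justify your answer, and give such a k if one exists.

At k = 10: 10² + 5·10 + 11 = 161 = 7·23, which is composite.

k = 10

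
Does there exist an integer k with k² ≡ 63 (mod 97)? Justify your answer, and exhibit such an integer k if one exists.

97 is prime, so by Euler's criterion 63 is a square mod 97 iff 63^((97−1)/2) = 63^48 ≡ 1 (mod 97).
Repeated squaring mod 97: 63^2 = 3969 ≡ 89; 63^4 ≡ 89² = 7921 ≡ 64; 63^8 ≡ 64² = 4096 ≡ 22; 63^16 ≡ 22² = 484 ≡ 96; 63^32 ≡ 96² = 9216 ≡ 1.
Since 48 = 32 + 16, 63^48 ≡ 1 · 96; multiplying out mod 97: 1·96 = 96 ≡ 96. Thus 63^48 ≡ 96 ≡ −1 (mod 97).
The value −1 means 63 is a non-residue modulo 97, so k² ≡ 63 (mod 97) is impossible.

There is no such integer.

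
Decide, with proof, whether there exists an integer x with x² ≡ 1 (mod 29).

Take x = 1. Then 1² = 1, and since 0 ≤ 1 < 29 this is already reduced: 1² ≡ 1 (mod 29).

x = 1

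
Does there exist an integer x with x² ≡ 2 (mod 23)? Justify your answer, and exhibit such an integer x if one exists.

x = 5

Take x = 5. Then 5² = 25 = 1·23 + 2, so 5² ≡ 2 (mod 23).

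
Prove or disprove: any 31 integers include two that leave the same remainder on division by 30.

True.

Each integer lies in one of the 30 residue classes modulo 30.
Placing 31 integers into 30 classes, some class receives at least two — say a and b.
So a and b have equal remainders mod 30, which is exactly what was to be shown.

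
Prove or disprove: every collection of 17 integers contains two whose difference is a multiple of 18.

Try 17 consecutive integers, 87, 88, …, 103. Their remainders mod 18 are 15, 16, 17, 0, 1, 2, 3, 4, 5, 6, 7, 8, 9, 10, 11, 12, 13 — pairwise different, as any 17 ≤ 18 consecutive integers have distinct residues.
Any two of them differ by at most 16 < 18 and by at least 1, so no difference is a multiple of 18.

No; for instance {87, 88, 89, 90, 91, 92, 93, 94, 95, 96, 97, 98, 99, 100, 101, 102, 103} is a counterexample.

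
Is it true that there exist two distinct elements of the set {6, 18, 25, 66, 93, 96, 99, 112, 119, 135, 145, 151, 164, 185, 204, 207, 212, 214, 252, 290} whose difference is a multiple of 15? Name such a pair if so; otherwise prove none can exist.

Both 6 and 66 leave remainder 6 on division by 15; their difference 60 = 4·15 is a multiple of 15.

The pair (6, 66) works.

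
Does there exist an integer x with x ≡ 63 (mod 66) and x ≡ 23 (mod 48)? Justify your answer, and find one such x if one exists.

No, no such integer exists.

Both moduli are multiples of 6 = gcd(66, 48), so any solution would satisfy x ≡ 63 and x ≡ 23 modulo 6 simultaneously.
These are incompatible: 63 − 23 = 40 is not divisible by 6.
So no integer satisfies both congruences.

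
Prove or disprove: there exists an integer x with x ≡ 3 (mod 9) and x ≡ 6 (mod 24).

x = 30

Here gcd(9, 24) = 3, and both 3 and 6 leave remainder 0 mod 3, so the system is consistent.
Step through x = 3, 3 + 9, 3 + 2·9, …: the values 3, 12, 21, 30 reduce mod 24 to 3, 12, 21, 6. The value 30 hits 6.
Check: 30 mod 9 = 3, 30 mod 24 = 6. ✓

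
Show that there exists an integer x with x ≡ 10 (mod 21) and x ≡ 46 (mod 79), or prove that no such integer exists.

Since 21 and 79 share no common factor, CRT says the pair of congruences has a solution (unique mod 1659).
Any solution of the first congruence is x = 10 + 21t; substituting into the second, 21t ≡ 46 − 10 ≡ 36 (mod 79).
Invert 21 mod 79 by the Euclidean algorithm: 79 = 3·21 + 16, 21 = 1·16 + 5, 16 = 3·5 + 1, 5 = 5·1 + 0; back-substituting, 1 = 16 − 3·5 = 16 − 3·(21 − 1·16) = −3·21 + 4·16 = −3·21 + 4·(79 − 3·21) = 4·79 − 15·21. Hence 21·(-15) ≡ 1, so 21⁻¹ ≡ -15 ≡ 64 (mod 79).
Therefore t ≡ 64·36 = 2304 ≡ 13 (mod 79).
Taking t = 13 gives x = 10 + 21·13 = 283.
Verify: 283 = 13·21 + 10 and 283 = 3·79 + 46. ✓

x = 283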